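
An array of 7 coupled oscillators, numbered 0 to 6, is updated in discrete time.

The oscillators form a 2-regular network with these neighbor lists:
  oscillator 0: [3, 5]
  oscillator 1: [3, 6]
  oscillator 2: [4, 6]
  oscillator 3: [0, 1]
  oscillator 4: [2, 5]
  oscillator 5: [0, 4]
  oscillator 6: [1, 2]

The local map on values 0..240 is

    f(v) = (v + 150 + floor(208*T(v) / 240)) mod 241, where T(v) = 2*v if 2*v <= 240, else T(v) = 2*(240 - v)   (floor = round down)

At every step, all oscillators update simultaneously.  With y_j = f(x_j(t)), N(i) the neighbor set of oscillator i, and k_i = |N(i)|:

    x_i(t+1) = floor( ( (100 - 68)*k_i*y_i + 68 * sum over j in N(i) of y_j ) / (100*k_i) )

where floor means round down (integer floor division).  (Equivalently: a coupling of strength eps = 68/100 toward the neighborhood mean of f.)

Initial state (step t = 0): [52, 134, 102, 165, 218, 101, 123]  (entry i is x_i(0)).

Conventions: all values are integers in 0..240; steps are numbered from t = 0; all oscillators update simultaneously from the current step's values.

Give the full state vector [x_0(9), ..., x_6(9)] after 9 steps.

Answer: [186, 187, 186, 186, 186, 186, 187]

Derivation:
t=0: [52, 134, 102, 165, 218, 101, 123]
t=1: [148, 221, 195, 159, 179, 132, 215]
t=2: [217, 179, 180, 195, 201, 212, 170]
t=3: [172, 191, 189, 179, 179, 170, 195]
t=4: [196, 186, 187, 191, 193, 196, 184]
t=5: [182, 187, 186, 184, 183, 181, 188]
t=6: [191, 188, 188, 189, 190, 190, 187]
t=7: [185, 186, 186, 185, 185, 184, 187]
t=8: [189, 188, 188, 188, 189, 189, 187]
t=9: [186, 187, 186, 186, 186, 186, 187]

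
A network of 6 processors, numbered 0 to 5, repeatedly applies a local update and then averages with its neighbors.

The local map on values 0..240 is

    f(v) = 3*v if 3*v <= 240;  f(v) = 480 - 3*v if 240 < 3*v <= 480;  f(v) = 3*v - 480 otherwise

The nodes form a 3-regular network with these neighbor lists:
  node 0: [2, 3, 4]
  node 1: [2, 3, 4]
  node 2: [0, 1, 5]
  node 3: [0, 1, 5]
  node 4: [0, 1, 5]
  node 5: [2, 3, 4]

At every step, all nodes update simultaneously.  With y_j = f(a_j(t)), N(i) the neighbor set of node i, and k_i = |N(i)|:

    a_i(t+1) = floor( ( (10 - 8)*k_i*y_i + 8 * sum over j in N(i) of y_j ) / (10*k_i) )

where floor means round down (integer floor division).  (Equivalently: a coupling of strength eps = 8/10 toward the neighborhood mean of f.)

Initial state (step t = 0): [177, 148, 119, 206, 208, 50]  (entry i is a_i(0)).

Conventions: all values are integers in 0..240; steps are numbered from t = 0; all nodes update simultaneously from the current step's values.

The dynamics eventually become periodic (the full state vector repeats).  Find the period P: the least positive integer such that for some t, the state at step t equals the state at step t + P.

Answer: 8
Key observation: The state at step 53, [9, 9, 9, 9, 9, 9], reappears at step 61 — and no state repeats earlier — so the cycle the system enters has period 8.

Derivation:
t=0: [177, 148, 119, 206, 208, 50]
t=1: [118, 115, 87, 90, 92, 138]
t=2: [194, 195, 131, 129, 128, 182]
t=3: [94, 94, 90, 91, 92, 86]
t=4: [205, 205, 206, 206, 205, 210]
t=5: [136, 136, 139, 139, 139, 139]
t=6: [64, 64, 67, 67, 67, 63]
t=7: [199, 199, 193, 193, 193, 198]
t=8: [102, 102, 112, 112, 112, 102]
t=9: [150, 150, 168, 168, 168, 150]
t=10: [25, 25, 28, 28, 28, 25]
t=11: [82, 82, 76, 76, 76, 82]
t=12: [229, 229, 232, 232, 232, 229]
t=13: [214, 214, 208, 208, 208, 214]
t=14: [147, 147, 158, 158, 158, 147]
t=15: [12, 12, 32, 32, 32, 12]
t=16: [84, 84, 48, 48, 48, 84]
t=17: [160, 160, 211, 211, 211, 160]
t=18: [122, 122, 30, 30, 30, 122]
t=19: [94, 94, 109, 109, 109, 94]
t=20: [162, 162, 189, 189, 189, 162]
t=21: [70, 70, 22, 22, 22, 70]
t=22: [94, 94, 181, 181, 181, 94]
t=23: [90, 90, 171, 171, 171, 90]
t=24: [68, 68, 174, 174, 174, 68]
t=25: [74, 74, 171, 171, 171, 74]
t=26: [70, 70, 184, 184, 184, 70]
t=27: [99, 99, 182, 182, 182, 99]
t=28: [89, 89, 159, 159, 159, 89]
t=29: [45, 45, 171, 171, 171, 45]
t=30: [53, 53, 114, 114, 114, 53]
t=31: [142, 142, 154, 154, 154, 142]
t=32: [25, 25, 46, 46, 46, 25]
t=33: [125, 125, 87, 87, 87, 125]
t=34: [196, 196, 127, 127, 127, 196]
t=35: [100, 100, 106, 106, 106, 100]
t=36: [165, 165, 176, 176, 176, 165]
t=37: [41, 41, 21, 21, 21, 41]
t=38: [75, 75, 111, 111, 111, 75]
t=39: [162, 162, 209, 209, 209, 162]
t=40: [118, 118, 34, 34, 34, 118]
t=41: [106, 106, 121, 121, 121, 106]
t=42: [126, 126, 153, 153, 153, 126]
t=43: [37, 37, 85, 85, 85, 37]
t=44: [202, 202, 133, 133, 133, 202]
t=45: [90, 90, 117, 117, 117, 90]
t=46: [145, 145, 193, 193, 193, 145]
t=47: [88, 88, 55, 55, 55, 88]
t=48: [175, 175, 205, 205, 205, 175]
t=49: [117, 117, 63, 63, 63, 117]
t=50: [177, 177, 141, 141, 141, 177]
t=51: [55, 55, 52, 52, 52, 55]
t=52: [157, 157, 163, 163, 163, 157]
t=53: [9, 9, 9, 9, 9, 9]
t=54: [27, 27, 27, 27, 27, 27]
t=55: [81, 81, 81, 81, 81, 81]
t=56: [237, 237, 237, 237, 237, 237]
t=57: [231, 231, 231, 231, 231, 231]
t=58: [213, 213, 213, 213, 213, 213]
t=59: [159, 159, 159, 159, 159, 159]
t=60: [3, 3, 3, 3, 3, 3]
t=61: [9, 9, 9, 9, 9, 9]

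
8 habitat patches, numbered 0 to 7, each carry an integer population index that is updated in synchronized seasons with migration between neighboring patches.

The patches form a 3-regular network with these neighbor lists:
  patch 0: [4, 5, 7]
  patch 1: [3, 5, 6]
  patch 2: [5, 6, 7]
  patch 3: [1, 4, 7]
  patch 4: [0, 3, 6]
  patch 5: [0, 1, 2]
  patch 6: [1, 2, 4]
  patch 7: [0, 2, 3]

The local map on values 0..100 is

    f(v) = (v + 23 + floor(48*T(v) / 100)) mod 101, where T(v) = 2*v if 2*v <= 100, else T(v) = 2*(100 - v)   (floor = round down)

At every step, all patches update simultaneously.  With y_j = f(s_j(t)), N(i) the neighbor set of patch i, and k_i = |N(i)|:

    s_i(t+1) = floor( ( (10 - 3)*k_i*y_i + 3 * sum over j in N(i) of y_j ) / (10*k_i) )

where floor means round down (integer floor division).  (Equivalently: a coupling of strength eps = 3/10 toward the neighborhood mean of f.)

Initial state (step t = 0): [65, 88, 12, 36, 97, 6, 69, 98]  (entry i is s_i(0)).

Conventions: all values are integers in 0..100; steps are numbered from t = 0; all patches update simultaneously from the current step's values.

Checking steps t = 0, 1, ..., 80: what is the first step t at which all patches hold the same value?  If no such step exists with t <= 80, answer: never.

Simulating step by step:
t=0: [65, 88, 12, 36, 97, 6, 69, 98]  (not all equal)
t=1: [21, 29, 39, 71, 28, 32, 22, 30]  (not all equal)
t=2: [69, 72, 92, 37, 68, 83, 71, 75]  (not all equal)
t=3: [20, 27, 20, 72, 27, 20, 20, 28]  (not all equal)
t=4: [64, 66, 63, 36, 66, 63, 64, 68]  (not all equal)
t=5: [20, 27, 20, 71, 27, 20, 20, 27]  (not all equal)
t=6: [64, 66, 63, 36, 66, 63, 64, 66]  (not all equal)
t=7: [20, 27, 20, 71, 27, 20, 20, 27]  (not all equal)

Answer: never
Key observation: The state at step 5 reappears at step 7 — the system is in a cycle of period 2 from step 5 on.  No step 0..7 is synchronized, and the cycle repeats forever, so no step up to 80 (or ever) has all patches equal.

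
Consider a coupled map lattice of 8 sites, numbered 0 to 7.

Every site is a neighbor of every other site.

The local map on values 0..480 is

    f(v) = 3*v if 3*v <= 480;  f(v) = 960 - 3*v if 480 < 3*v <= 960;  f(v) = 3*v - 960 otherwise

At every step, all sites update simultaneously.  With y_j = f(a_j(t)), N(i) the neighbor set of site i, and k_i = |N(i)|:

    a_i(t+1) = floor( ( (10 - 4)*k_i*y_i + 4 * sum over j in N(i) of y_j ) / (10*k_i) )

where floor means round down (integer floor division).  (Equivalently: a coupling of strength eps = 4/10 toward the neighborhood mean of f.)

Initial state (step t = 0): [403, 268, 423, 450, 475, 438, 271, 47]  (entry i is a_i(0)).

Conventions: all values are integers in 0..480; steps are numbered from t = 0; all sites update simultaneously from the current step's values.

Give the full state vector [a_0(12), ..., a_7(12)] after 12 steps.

Simulating step by step:
t=0: [403, 268, 423, 450, 475, 438, 271, 47]
t=1: [261, 211, 294, 338, 378, 318, 206, 202]
t=2: [182, 263, 128, 115, 180, 89, 272, 278]
t=3: [354, 222, 338, 317, 357, 274, 207, 198]
t=4: [136, 240, 110, 85, 141, 155, 264, 279]
t=5: [359, 268, 316, 276, 367, 390, 229, 204]
t=6: [142, 164, 85, 151, 155, 193, 227, 268]
t=7: [396, 418, 303, 410, 417, 371, 316, 249]
t=8: [210, 246, 114, 232, 244, 169, 92, 202]
t=9: [320, 261, 326, 284, 264, 387, 290, 333]
t=10: [45, 141, 55, 104, 136, 154, 94, 66]
t=11: [209, 365, 225, 305, 357, 387, 289, 243]
t=12: [262, 155, 236, 106, 142, 191, 132, 207]

Answer: [262, 155, 236, 106, 142, 191, 132, 207]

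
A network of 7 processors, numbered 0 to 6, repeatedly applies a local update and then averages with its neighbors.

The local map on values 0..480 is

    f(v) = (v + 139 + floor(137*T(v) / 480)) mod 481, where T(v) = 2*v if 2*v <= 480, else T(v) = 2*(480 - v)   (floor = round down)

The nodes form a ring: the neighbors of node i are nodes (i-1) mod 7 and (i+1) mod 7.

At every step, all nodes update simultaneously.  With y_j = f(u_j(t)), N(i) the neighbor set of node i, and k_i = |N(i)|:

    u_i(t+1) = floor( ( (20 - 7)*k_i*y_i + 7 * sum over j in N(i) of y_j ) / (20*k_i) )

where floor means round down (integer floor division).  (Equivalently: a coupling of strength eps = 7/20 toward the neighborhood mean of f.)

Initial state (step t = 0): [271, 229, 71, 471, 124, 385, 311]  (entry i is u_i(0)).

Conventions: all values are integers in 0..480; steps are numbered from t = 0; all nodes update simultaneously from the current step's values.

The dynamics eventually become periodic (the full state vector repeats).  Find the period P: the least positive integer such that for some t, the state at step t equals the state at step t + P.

Answer: 7
Key observation: The state at step 72, [79, 79, 79, 79, 79, 79, 79], reappears at step 79 — and no state repeats earlier — so the cycle the system enters has period 7.

Derivation:
t=0: [271, 229, 71, 471, 124, 385, 311]
t=1: [45, 63, 188, 189, 256, 132, 67]
t=2: [220, 266, 399, 365, 163, 274, 255]
t=3: [17, 48, 90, 144, 280, 108, 35]
t=4: [178, 216, 283, 295, 151, 243, 208]
t=5: [436, 393, 128, 112, 260, 170, 381]
t=6: [111, 145, 293, 271, 153, 288, 153]
t=7: [333, 302, 109, 107, 264, 168, 310]
t=8: [70, 106, 265, 261, 153, 280, 125]
t=9: [273, 249, 90, 102, 263, 158, 270]
t=10: [46, 82, 240, 251, 148, 267, 106]
t=11: [237, 216, 76, 96, 256, 148, 243]
t=12: [109, 361, 301, 240, 142, 254, 93]
t=13: [266, 120, 60, 96, 248, 139, 246]
t=14: [93, 261, 259, 235, 137, 245, 94]
t=15: [243, 86, 40, 87, 241, 136, 242]
t=16: [77, 219, 226, 220, 132, 241, 90]
t=17: [217, 48, 9, 64, 231, 132, 233]
t=18: [353, 249, 178, 185, 115, 232, 159]
t=19: [128, 112, 353, 407, 286, 138, 270]
t=20: [284, 278, 127, 92, 115, 248, 152]
t=21: [109, 101, 278, 298, 263, 146, 260]
t=22: [261, 256, 95, 54, 103, 254, 146]
t=23: [100, 84, 233, 247, 241, 143, 254]
t=24: [246, 231, 69, 35, 92, 249, 141]
t=25: [90, 62, 197, 218, 224, 137, 247]
t=26: [229, 280, 332, 79, 67, 238, 135]
t=27: [81, 49, 103, 226, 210, 124, 236]
t=28: [215, 238, 234, 142, 364, 303, 123]
t=29: [372, 107, 85, 255, 131, 113, 309]
t=30: [124, 263, 237, 134, 286, 276, 112]
t=31: [279, 92, 88, 241, 104, 96, 271]
t=32: [91, 241, 235, 124, 253, 249, 90]
t=33: [237, 76, 81, 228, 90, 80, 237]
t=34: [69, 219, 220, 105, 231, 225, 70]
t=35: [204, 45, 55, 200, 67, 54, 206]
t=36: [415, 255, 262, 376, 276, 268, 419]
t=37: [98, 53, 52, 76, 57, 58, 99]
t=38: [280, 233, 227, 246, 233, 240, 282]
t=39: [47, 27, 19, 30, 28, 36, 49]
t=40: [207, 184, 173, 182, 184, 196, 210]
t=41: [458, 431, 415, 422, 430, 446, 463]
t=42: [126, 117, 111, 113, 116, 123, 128]
t=43: [334, 322, 315, 316, 322, 331, 337]
t=44: [74, 70, 67, 67, 70, 73, 75]
t=45: [253, 248, 244, 244, 248, 252, 255]
t=46: [39, 38, 36, 36, 38, 39, 40]
t=47: [199, 197, 195, 195, 197, 199, 200]
t=48: [450, 448, 445, 445, 448, 450, 452]
t=49: [124, 123, 122, 122, 123, 124, 125]
t=50: [333, 331, 330, 330, 331, 333, 334]
t=51: [74, 73, 73, 73, 73, 74, 74]
t=52: [254, 253, 253, 253, 253, 254, 255]
t=53: [40, 40, 40, 40, 40, 40, 41]
t=54: [201, 201, 201, 201, 201, 201, 202]
t=55: [454, 454, 454, 454, 454, 454, 455]
t=56: [126, 126, 126, 126, 126, 126, 126]
t=57: [336, 336, 336, 336, 336, 336, 336]
t=58: [76, 76, 76, 76, 76, 76, 76]
t=59: [258, 258, 258, 258, 258, 258, 258]
t=60: [42, 42, 42, 42, 42, 42, 42]
t=61: [204, 204, 204, 204, 204, 204, 204]
t=62: [459, 459, 459, 459, 459, 459, 459]
t=63: [128, 128, 128, 128, 128, 128, 128]
t=64: [340, 340, 340, 340, 340, 340, 340]
t=65: [77, 77, 77, 77, 77, 77, 77]
t=66: [259, 259, 259, 259, 259, 259, 259]
t=67: [43, 43, 43, 43, 43, 43, 43]
t=68: [206, 206, 206, 206, 206, 206, 206]
t=69: [462, 462, 462, 462, 462, 462, 462]
t=70: [130, 130, 130, 130, 130, 130, 130]
t=71: [343, 343, 343, 343, 343, 343, 343]
t=72: [79, 79, 79, 79, 79, 79, 79]
t=73: [263, 263, 263, 263, 263, 263, 263]
t=74: [44, 44, 44, 44, 44, 44, 44]
t=75: [208, 208, 208, 208, 208, 208, 208]
t=76: [465, 465, 465, 465, 465, 465, 465]
t=77: [131, 131, 131, 131, 131, 131, 131]
t=78: [344, 344, 344, 344, 344, 344, 344]
t=79: [79, 79, 79, 79, 79, 79, 79]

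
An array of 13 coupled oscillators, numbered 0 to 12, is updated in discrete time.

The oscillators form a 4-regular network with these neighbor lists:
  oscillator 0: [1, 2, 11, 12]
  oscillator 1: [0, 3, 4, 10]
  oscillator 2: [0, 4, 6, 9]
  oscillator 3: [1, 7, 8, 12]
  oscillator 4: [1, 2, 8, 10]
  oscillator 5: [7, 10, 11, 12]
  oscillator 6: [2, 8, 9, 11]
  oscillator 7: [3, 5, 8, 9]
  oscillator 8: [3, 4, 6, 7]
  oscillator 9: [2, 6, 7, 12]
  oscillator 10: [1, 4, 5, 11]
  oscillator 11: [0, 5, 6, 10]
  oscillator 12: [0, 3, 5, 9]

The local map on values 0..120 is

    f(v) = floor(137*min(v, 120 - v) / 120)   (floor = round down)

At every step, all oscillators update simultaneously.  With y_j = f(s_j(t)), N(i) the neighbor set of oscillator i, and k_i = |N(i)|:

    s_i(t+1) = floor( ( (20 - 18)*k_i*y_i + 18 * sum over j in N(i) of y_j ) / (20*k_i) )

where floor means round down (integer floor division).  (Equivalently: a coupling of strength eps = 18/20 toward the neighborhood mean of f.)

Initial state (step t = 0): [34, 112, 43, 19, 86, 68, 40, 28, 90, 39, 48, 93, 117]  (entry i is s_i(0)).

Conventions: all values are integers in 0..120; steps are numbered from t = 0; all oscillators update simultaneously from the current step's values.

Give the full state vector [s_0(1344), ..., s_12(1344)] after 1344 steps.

Simulating step by step:
t=0: [34, 112, 43, 19, 86, 68, 40, 28, 90, 39, 48, 93, 117]
t=1: [24, 34, 42, 19, 36, 32, 39, 38, 33, 33, 36, 47, 36]
t=2: [42, 33, 38, 37, 40, 43, 43, 33, 37, 43, 41, 38, 31]
t=3: [40, 44, 47, 38, 42, 41, 44, 44, 43, 41, 43, 47, 45]
t=4: [51, 46, 47, 49, 49, 50, 50, 46, 47, 50, 49, 48, 45]
t=5: [53, 55, 56, 52, 53, 53, 54, 55, 54, 53, 54, 56, 56]
t=6: [62, 60, 60, 61, 61, 62, 61, 60, 60, 62, 61, 60, 60]
t=7: [67, 66, 66, 67, 67, 67, 67, 66, 67, 67, 67, 66, 66]
t=8: [60, 60, 60, 60, 60, 60, 60, 60, 60, 60, 60, 60, 60]
t=9: [68, 68, 68, 68, 68, 68, 68, 68, 68, 68, 68, 68, 68]
t=10: [59, 59, 59, 59, 59, 59, 59, 59, 59, 59, 59, 59, 59]
t=11: [67, 67, 67, 67, 67, 67, 67, 67, 67, 67, 67, 67, 67]
t=12: [60, 60, 60, 60, 60, 60, 60, 60, 60, 60, 60, 60, 60]

Answer: [60, 60, 60, 60, 60, 60, 60, 60, 60, 60, 60, 60, 60]
Key observation: The state at step 8, [60, 60, 60, 60, 60, 60, 60, 60, 60, 60, 60, 60, 60], reappears at step 12: the system is in a cycle of period 4 from step 8 on.  Therefore the state at step 1344 equals the state at step 8 + ((1344 - 8) mod 4) = 8, which is [60, 60, 60, 60, 60, 60, 60, 60, 60, 60, 60, 60, 60].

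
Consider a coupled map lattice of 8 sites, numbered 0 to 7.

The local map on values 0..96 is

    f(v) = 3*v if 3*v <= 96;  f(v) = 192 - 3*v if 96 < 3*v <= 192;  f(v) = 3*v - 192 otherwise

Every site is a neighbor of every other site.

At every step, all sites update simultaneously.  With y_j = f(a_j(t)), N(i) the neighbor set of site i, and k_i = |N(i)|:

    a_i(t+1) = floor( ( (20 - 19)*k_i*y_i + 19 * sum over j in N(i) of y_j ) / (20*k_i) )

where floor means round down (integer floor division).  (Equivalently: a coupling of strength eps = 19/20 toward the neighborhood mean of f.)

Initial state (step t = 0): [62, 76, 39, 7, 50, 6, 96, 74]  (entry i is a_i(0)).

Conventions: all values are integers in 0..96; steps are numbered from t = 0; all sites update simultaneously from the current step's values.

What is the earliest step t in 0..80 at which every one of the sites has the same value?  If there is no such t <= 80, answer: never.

Answer: 4
Key observation: Synchronization is absorbing here: once all sites are equal they stay equal, and step 4 is the first all-equal step.

Derivation:
t=0: [62, 76, 39, 7, 50, 6, 96, 74]  (not all equal)
t=1: [43, 40, 37, 42, 40, 42, 35, 41]  (not all equal)
t=2: [72, 72, 71, 72, 72, 72, 70, 72]  (not all equal)
t=3: [22, 22, 23, 22, 22, 22, 23, 22]  (not all equal)
t=4: [66, 66, 66, 66, 66, 66, 66, 66]  (all equal)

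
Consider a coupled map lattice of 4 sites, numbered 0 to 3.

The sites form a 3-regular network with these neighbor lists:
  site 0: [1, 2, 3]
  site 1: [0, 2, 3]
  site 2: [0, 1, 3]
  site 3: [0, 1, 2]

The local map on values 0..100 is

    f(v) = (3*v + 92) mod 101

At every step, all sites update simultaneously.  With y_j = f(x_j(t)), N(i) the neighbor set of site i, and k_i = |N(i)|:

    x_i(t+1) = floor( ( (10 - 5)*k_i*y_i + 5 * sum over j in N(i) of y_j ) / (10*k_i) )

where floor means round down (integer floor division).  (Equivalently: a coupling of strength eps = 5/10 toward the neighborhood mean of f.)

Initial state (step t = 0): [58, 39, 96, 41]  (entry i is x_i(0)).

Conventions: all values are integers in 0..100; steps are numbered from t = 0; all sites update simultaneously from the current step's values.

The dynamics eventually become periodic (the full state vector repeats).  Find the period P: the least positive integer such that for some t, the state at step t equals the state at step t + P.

Answer: 3
Key observation: The state at step 15, [65, 46, 69, 48], reappears at step 18 — and no state repeats earlier — so the cycle the system enters has period 3.

Derivation:
t=0: [58, 39, 96, 41]
t=1: [48, 29, 52, 31]
t=2: [51, 66, 55, 68]
t=3: [61, 76, 65, 78]
t=4: [57, 38, 61, 40]
t=5: [45, 26, 49, 28]
t=6: [42, 57, 46, 59]
t=7: [34, 49, 38, 51]
t=8: [60, 41, 30, 43]
t=9: [53, 34, 57, 36]
t=10: [66, 81, 70, 83]
t=11: [72, 53, 76, 55]
t=12: [22, 37, 26, 39]
t=13: [41, 22, 45, 24]
t=14: [30, 45, 34, 47]
t=15: [65, 46, 69, 48]
t=16: [69, 50, 73, 52]
t=17: [64, 45, 34, 47]
t=18: [65, 46, 69, 48]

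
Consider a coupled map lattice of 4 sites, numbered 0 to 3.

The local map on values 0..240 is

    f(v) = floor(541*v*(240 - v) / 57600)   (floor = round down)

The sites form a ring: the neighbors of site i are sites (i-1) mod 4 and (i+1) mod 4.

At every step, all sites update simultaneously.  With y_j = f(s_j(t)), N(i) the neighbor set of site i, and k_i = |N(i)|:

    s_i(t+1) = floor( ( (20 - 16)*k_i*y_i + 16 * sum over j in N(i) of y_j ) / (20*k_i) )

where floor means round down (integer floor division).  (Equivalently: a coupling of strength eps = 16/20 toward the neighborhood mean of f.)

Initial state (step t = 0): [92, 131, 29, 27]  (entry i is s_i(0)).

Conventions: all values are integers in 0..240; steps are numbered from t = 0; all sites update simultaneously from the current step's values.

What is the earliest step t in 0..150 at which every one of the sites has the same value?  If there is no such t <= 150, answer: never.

Answer: 3
Key observation: Synchronization is absorbing here: once all sites are equal they stay equal, and step 3 is the first all-equal step.

Derivation:
t=0: [92, 131, 29, 27]  (not all equal)
t=1: [100, 100, 86, 84]  (not all equal)
t=2: [127, 128, 126, 126]  (not all equal)
t=3: [134, 134, 134, 134]  (all equal)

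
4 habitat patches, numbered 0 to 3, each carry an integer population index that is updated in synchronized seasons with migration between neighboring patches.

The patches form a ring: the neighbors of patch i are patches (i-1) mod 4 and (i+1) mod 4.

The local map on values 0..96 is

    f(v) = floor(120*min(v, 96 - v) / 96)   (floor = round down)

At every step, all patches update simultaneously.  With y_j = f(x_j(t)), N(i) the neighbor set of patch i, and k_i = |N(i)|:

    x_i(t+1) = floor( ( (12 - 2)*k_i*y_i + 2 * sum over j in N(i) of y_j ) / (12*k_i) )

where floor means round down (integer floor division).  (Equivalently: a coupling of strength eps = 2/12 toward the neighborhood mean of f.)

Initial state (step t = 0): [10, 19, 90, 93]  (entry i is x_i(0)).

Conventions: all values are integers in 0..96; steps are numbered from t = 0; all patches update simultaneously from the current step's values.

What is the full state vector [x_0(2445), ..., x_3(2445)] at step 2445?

Simulating step by step:
t=0: [10, 19, 90, 93]
t=1: [12, 20, 8, 4]
t=2: [15, 22, 10, 6]
t=3: [17, 25, 12, 8]
t=4: [20, 28, 15, 11]
t=5: [24, 32, 19, 14]
t=6: [29, 37, 23, 18]
t=7: [35, 43, 29, 23]
t=8: [42, 50, 36, 29]
t=9: [51, 55, 45, 38]
t=10: [54, 51, 54, 48]
t=11: [53, 55, 53, 58]
t=12: [52, 51, 52, 48]
t=13: [55, 55, 55, 59]
t=14: [50, 51, 50, 46]
t=15: [56, 56, 56, 57]
t=16: [49, 50, 49, 48]
t=17: [58, 57, 58, 59]
t=18: [47, 47, 47, 46]
t=19: [57, 58, 57, 57]
t=20: [47, 47, 47, 48]
t=21: [58, 58, 58, 59]
t=22: [46, 47, 46, 46]
t=23: [57, 57, 57, 57]
t=24: [48, 48, 48, 48]
t=25: [60, 60, 60, 60]
t=26: [45, 45, 45, 45]
t=27: [56, 56, 56, 56]
t=28: [50, 50, 50, 50]
t=29: [57, 57, 57, 57]

Answer: [56, 56, 56, 56]
Key observation: The state at step 23, [57, 57, 57, 57], reappears at step 29: the system is in a cycle of period 6 from step 23 on.  Therefore the state at step 2445 equals the state at step 23 + ((2445 - 23) mod 6) = 27, which is [56, 56, 56, 56].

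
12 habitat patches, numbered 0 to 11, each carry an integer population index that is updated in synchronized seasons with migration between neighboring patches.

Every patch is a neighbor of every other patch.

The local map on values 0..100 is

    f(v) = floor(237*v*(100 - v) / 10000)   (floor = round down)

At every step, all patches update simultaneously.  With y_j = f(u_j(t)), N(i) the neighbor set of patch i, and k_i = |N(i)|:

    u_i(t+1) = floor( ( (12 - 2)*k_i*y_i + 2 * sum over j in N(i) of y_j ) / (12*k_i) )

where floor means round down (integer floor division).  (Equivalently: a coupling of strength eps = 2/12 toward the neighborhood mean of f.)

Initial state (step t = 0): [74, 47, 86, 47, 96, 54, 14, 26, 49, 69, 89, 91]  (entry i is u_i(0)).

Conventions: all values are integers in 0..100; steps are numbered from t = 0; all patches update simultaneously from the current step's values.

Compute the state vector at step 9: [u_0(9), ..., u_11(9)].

Answer: [57, 57, 57, 57, 57, 57, 57, 57, 57, 57, 57, 57]

Derivation:
t=0: [74, 47, 86, 47, 96, 54, 14, 26, 49, 69, 89, 91]
t=1: [44, 55, 30, 55, 14, 54, 30, 44, 55, 48, 26, 22]
t=2: [56, 56, 49, 56, 32, 56, 49, 56, 56, 57, 46, 42]
t=3: [57, 57, 58, 57, 52, 57, 58, 57, 57, 57, 57, 57]
t=4: [57, 57, 57, 57, 58, 57, 57, 57, 57, 57, 57, 57]
t=5: [57, 57, 57, 57, 57, 57, 57, 57, 57, 57, 57, 57]
t=6: [58, 58, 58, 58, 58, 58, 58, 58, 58, 58, 58, 58]
t=7: [57, 57, 57, 57, 57, 57, 57, 57, 57, 57, 57, 57]
t=8: [58, 58, 58, 58, 58, 58, 58, 58, 58, 58, 58, 58]
t=9: [57, 57, 57, 57, 57, 57, 57, 57, 57, 57, 57, 57]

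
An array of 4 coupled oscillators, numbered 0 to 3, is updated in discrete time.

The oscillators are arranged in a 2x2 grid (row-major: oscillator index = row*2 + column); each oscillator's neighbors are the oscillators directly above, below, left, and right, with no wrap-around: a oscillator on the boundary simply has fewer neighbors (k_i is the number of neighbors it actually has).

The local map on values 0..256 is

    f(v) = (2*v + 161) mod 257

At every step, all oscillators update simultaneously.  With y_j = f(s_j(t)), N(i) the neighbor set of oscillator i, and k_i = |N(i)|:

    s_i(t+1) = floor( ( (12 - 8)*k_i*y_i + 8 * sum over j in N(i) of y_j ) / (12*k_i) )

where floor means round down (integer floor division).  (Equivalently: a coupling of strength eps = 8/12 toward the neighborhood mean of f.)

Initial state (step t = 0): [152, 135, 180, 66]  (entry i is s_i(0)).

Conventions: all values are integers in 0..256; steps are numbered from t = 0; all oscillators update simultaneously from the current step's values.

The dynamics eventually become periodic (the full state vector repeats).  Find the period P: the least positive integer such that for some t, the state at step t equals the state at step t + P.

Simulating step by step:
t=0: [152, 135, 180, 66]
t=1: [129, 139, 83, 72]
t=2: [138, 130, 93, 100]
t=3: [144, 149, 124, 119]
t=4: [182, 178, 162, 165]
t=5: [80, 82, 157, 155]
t=6: [116, 115, 165, 166]
t=7: [168, 168, 202, 201]
t=8: [177, 176, 113, 113]
t=9: [129, 129, 87, 172]
t=10: [134, 190, 162, 162]
t=11: [142, 142, 209, 161]
t=12: [147, 200, 159, 159]
t=13: [155, 155, 214, 163]
t=14: [167, 219, 173, 173]
t=15: [191, 191, 246, 195]
t=16: [65, 31, 68, 68]
t=17: [99, 99, 38, 101]
t=18: [147, 103, 148, 148]
t=19: [169, 169, 199, 170]
t=20: [176, 242, 177, 177]
t=21: [129, 129, 86, 44]
t=22: [133, 191, 162, 162]
t=23: [142, 142, 208, 161]
t=24: [146, 200, 159, 159]
t=25: [155, 155, 213, 163]
t=26: [167, 219, 172, 172]
t=27: [190, 190, 244, 193]
t=28: [63, 29, 65, 65]
t=29: [94, 94, 32, 95]
t=30: [136, 92, 137, 137]
t=31: [147, 147, 177, 148]
t=32: [132, 198, 133, 133]
t=33: [127, 127, 169, 127]
t=34: [186, 158, 186, 186]
t=35: [86, 86, 19, 86]
t=36: [117, 76, 117, 117]
t=37: [110, 110, 138, 110]
t=38: [142, 124, 142, 142]
t=39: [176, 176, 188, 176]
t=40: [178, 256, 178, 178]
t=41: [55, 55, 3, 55]
t=42: [65, 14, 65, 65]
t=43: [85, 85, 34, 85]
t=44: [125, 74, 125, 125]
t=45: [120, 120, 154, 120]
t=46: [166, 144, 166, 166]
t=47: [221, 221, 236, 221]
t=48: [99, 89, 99, 99]
t=49: [95, 95, 102, 95]
t=50: [98, 94, 98, 98]
t=51: [97, 97, 100, 97]
t=52: [100, 98, 100, 100]
t=53: [102, 102, 104, 102]
t=54: [109, 108, 109, 109]
t=55: [121, 121, 122, 121]
t=56: [146, 146, 146, 146]
t=57: [196, 196, 196, 196]
t=58: [39, 39, 39, 39]
t=59: [239, 239, 239, 239]
t=60: [125, 125, 125, 125]
t=61: [154, 154, 154, 154]
t=62: [212, 212, 212, 212]
t=63: [71, 71, 71, 71]
t=64: [46, 46, 46, 46]
t=65: [253, 253, 253, 253]
t=66: [153, 153, 153, 153]
t=67: [210, 210, 210, 210]
t=68: [67, 67, 67, 67]
t=69: [38, 38, 38, 38]
t=70: [237, 237, 237, 237]
t=71: [121, 121, 121, 121]
t=72: [146, 146, 146, 146]

Answer: 16
Key observation: The state at step 56, [146, 146, 146, 146], reappears at step 72 — and no state repeats earlier — so the cycle the system enters has period 16.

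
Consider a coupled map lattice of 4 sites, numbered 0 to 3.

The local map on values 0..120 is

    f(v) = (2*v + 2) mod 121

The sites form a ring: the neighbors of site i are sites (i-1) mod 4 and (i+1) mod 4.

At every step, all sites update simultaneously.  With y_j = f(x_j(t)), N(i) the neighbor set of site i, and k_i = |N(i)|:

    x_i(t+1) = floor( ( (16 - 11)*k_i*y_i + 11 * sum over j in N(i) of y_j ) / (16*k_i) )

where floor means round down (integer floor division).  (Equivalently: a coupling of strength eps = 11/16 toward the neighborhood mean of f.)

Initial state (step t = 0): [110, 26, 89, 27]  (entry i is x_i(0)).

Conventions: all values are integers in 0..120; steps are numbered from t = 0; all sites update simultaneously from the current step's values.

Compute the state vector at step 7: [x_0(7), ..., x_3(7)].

Answer: [26, 30, 14, 30]

Derivation:
t=0: [110, 26, 89, 27]
t=1: [69, 71, 56, 72]
t=2: [22, 52, 52, 53]
t=3: [87, 85, 106, 86]
t=4: [52, 66, 64, 67]
t=5: [42, 43, 12, 44]
t=6: [88, 66, 69, 66]
t=7: [26, 30, 14, 30]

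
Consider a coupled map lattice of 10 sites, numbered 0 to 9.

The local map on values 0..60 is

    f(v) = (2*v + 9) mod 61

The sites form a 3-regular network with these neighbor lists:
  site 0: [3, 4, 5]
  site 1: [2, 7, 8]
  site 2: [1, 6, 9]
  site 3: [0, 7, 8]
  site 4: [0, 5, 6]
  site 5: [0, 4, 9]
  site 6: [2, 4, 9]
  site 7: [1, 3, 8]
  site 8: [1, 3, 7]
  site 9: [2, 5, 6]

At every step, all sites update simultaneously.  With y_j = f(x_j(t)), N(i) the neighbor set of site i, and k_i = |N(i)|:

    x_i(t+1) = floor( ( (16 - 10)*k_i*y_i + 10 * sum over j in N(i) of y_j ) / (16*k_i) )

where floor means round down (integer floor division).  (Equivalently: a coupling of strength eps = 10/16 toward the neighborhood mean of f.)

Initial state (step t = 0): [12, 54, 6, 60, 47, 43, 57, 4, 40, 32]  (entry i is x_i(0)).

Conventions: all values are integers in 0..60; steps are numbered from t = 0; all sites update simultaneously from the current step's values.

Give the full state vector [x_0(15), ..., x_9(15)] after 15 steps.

Simulating step by step:
t=0: [12, 54, 6, 60, 47, 43, 57, 4, 40, 32]
t=1: [29, 34, 22, 18, 29, 30, 16, 25, 27, 16]
t=2: [14, 29, 40, 30, 13, 14, 36, 35, 25, 36]
t=3: [30, 24, 20, 26, 32, 33, 24, 21, 28, 25]
t=4: [8, 43, 54, 13, 20, 21, 46, 31, 24, 47]
t=5: [37, 38, 45, 32, 42, 43, 45, 30, 37, 46]
t=6: [24, 23, 35, 15, 31, 32, 37, 15, 17, 37]
t=7: [34, 41, 27, 43, 22, 23, 18, 43, 43, 19]
t=8: [35, 25, 26, 30, 44, 44, 38, 33, 33, 38]
t=9: [23, 27, 22, 12, 29, 29, 21, 22, 22, 21]
t=10: [30, 33, 41, 45, 25, 25, 42, 38, 38, 42]
t=11: [35, 21, 27, 25, 42, 42, 37, 24, 24, 37]
t=12: [32, 43, 20, 49, 27, 27, 19, 56, 56, 19]
t=13: [14, 47, 45, 44, 13, 13, 38, 51, 51, 38]
t=14: [35, 44, 33, 42, 33, 33, 29, 45, 45, 29]
t=15: [19, 32, 15, 31, 13, 13, 9, 36, 36, 9]

Answer: [19, 32, 15, 31, 13, 13, 9, 36, 36, 9]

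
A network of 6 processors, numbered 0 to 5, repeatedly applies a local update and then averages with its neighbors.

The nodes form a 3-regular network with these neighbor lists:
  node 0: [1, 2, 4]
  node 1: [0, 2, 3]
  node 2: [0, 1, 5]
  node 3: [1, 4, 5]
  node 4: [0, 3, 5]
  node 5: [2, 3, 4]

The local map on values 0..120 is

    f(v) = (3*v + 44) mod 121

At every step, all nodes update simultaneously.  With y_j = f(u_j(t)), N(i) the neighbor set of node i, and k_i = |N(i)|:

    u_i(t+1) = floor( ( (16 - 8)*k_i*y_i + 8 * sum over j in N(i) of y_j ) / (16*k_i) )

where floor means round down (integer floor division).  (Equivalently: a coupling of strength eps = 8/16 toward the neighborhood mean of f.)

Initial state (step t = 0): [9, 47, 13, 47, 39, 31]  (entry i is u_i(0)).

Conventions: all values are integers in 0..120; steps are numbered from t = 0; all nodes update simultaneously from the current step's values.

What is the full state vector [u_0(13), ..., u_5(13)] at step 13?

Simulating step by step:
t=0: [9, 47, 13, 47, 39, 31]
t=1: [66, 68, 66, 52, 45, 39]
t=2: [10, 16, 7, 56, 48, 42]
t=3: [74, 84, 68, 80, 69, 61]
t=4: [23, 39, 33, 49, 33, 62]
t=5: [70, 54, 54, 63, 59, 73]
t=6: [51, 77, 62, 90, 74, 60]
t=7: [65, 59, 89, 62, 53, 85]
t=8: [100, 99, 80, 94, 88, 71]
t=9: [85, 87, 57, 72, 66, 39]
t=10: [54, 59, 73, 26, 19, 38]
t=11: [79, 67, 47, 40, 71, 39]
t=12: [33, 25, 45, 31, 27, 40]
t=13: [41, 75, 59, 35, 15, 34]

Answer: [41, 75, 59, 35, 15, 34]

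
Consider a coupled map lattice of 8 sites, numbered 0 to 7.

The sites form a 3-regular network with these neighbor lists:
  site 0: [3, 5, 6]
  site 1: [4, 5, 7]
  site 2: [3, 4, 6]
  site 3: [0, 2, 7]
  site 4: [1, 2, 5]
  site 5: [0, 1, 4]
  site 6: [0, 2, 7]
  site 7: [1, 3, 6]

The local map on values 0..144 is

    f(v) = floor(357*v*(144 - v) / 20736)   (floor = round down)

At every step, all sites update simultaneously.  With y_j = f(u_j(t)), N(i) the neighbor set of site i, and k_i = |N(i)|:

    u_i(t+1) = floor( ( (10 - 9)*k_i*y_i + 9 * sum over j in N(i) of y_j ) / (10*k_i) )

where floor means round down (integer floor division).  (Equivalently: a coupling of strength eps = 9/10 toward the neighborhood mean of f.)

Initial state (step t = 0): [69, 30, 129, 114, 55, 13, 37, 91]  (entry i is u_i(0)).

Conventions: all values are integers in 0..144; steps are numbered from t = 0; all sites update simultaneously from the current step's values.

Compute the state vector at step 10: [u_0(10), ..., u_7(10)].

Answer: [86, 85, 85, 86, 85, 85, 86, 86]

Derivation:
t=0: [69, 30, 129, 114, 55, 13, 37, 91]
t=1: [55, 64, 66, 67, 44, 72, 68, 63]
t=2: [87, 84, 84, 86, 87, 83, 86, 87]
t=3: [85, 85, 85, 85, 86, 85, 85, 85]
t=4: [86, 85, 85, 86, 85, 85, 86, 86]
t=5: [85, 85, 85, 85, 86, 85, 85, 85]
t=6: [86, 85, 85, 86, 85, 85, 86, 86]
t=7: [85, 85, 85, 85, 86, 85, 85, 85]
t=8: [86, 85, 85, 86, 85, 85, 86, 86]
t=9: [85, 85, 85, 85, 86, 85, 85, 85]
t=10: [86, 85, 85, 86, 85, 85, 86, 86]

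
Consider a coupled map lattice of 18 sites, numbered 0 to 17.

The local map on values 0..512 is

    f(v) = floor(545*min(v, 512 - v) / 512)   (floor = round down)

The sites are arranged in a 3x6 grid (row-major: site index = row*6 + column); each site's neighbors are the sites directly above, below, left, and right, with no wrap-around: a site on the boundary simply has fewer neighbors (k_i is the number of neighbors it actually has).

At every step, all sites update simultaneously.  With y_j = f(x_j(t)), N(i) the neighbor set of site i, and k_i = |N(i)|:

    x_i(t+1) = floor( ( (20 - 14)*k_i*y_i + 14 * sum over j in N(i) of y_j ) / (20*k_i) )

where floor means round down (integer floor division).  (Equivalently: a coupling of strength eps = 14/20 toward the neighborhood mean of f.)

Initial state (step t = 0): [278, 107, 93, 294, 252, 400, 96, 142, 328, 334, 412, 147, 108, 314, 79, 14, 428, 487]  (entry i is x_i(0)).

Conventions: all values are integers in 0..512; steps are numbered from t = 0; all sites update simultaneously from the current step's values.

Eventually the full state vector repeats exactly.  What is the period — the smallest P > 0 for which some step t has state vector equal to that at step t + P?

Simulating step by step:
t=0: [278, 107, 93, 294, 252, 400, 96, 142, 328, 334, 412, 147, 108, 314, 79, 14, 428, 487]
t=1: [149, 150, 155, 199, 187, 184, 150, 153, 149, 152, 154, 105, 143, 144, 122, 88, 60, 93]
t=2: [158, 160, 172, 185, 192, 167, 157, 158, 155, 157, 142, 139, 154, 149, 132, 110, 101, 90]
t=3: [168, 172, 178, 188, 183, 175, 166, 165, 164, 160, 154, 142, 162, 157, 144, 131, 116, 117]
t=4: [179, 181, 186, 189, 186, 176, 175, 175, 172, 169, 160, 155, 171, 166, 157, 145, 136, 133]
t=5: [189, 191, 193, 194, 189, 182, 186, 184, 182, 177, 170, 165, 181, 177, 169, 160, 151, 150]
t=6: [200, 201, 201, 200, 195, 189, 196, 195, 192, 187, 180, 176, 192, 188, 182, 173, 166, 164]
t=7: [210, 211, 210, 208, 203, 198, 207, 206, 203, 198, 191, 188, 204, 200, 195, 187, 180, 179]
t=8: [222, 222, 221, 217, 212, 208, 219, 218, 215, 209, 203, 200, 216, 213, 208, 201, 195, 193]
t=9: [234, 234, 232, 228, 223, 219, 232, 231, 227, 221, 216, 213, 229, 226, 221, 215, 210, 208]
t=10: [247, 247, 244, 240, 235, 231, 245, 244, 240, 235, 229, 227, 243, 240, 235, 230, 225, 223]
t=11: [261, 260, 257, 253, 248, 245, 259, 258, 254, 249, 244, 241, 257, 255, 250, 245, 240, 239]
t=12: [268, 268, 269, 267, 262, 259, 269, 269, 268, 264, 259, 257, 270, 269, 266, 261, 256, 255]
t=13: [258, 258, 258, 261, 266, 268, 258, 258, 259, 263, 268, 270, 257, 258, 261, 265, 269, 271]
t=14: [270, 270, 269, 265, 261, 259, 270, 269, 268, 264, 259, 257, 270, 269, 267, 262, 258, 257]
t=15: [257, 257, 258, 262, 266, 269, 257, 257, 259, 263, 268, 270, 257, 258, 260, 264, 269, 270]
t=16: [271, 270, 269, 265, 261, 258, 271, 270, 268, 264, 259, 257, 270, 270, 267, 263, 259, 257]
t=17: [256, 257, 258, 262, 267, 269, 256, 257, 259, 263, 267, 270, 256, 257, 260, 264, 268, 270]
t=18: [271, 271, 269, 265, 260, 258, 271, 270, 268, 264, 260, 257, 271, 270, 267, 263, 259, 257]
t=19: [256, 256, 258, 262, 267, 269, 256, 257, 259, 263, 267, 270, 256, 257, 260, 264, 268, 270]
t=20: [272, 271, 269, 265, 260, 258, 271, 271, 268, 264, 260, 257, 271, 270, 267, 263, 259, 257]
t=21: [255, 256, 258, 262, 267, 269, 255, 256, 259, 263, 267, 270, 256, 257, 260, 264, 268, 270]
t=22: [271, 271, 269, 265, 260, 258, 271, 271, 268, 264, 260, 257, 271, 270, 267, 263, 259, 257]
t=23: [256, 256, 258, 262, 267, 269, 256, 256, 259, 263, 267, 270, 256, 257, 260, 264, 268, 270]
t=24: [272, 271, 269, 265, 260, 258, 272, 271, 268, 264, 260, 257, 271, 270, 267, 263, 259, 257]
t=25: [255, 256, 258, 262, 267, 269, 255, 256, 259, 263, 267, 270, 256, 257, 260, 264, 268, 270]

Answer: 4
Key observation: The state at step 21, [255, 256, 258, 262, 267, 269, 255, 256, 259, 263, 267, 270, 256, 257, 260, 264, 268, 270], reappears at step 25 — and no state repeats earlier — so the cycle the system enters has period 4.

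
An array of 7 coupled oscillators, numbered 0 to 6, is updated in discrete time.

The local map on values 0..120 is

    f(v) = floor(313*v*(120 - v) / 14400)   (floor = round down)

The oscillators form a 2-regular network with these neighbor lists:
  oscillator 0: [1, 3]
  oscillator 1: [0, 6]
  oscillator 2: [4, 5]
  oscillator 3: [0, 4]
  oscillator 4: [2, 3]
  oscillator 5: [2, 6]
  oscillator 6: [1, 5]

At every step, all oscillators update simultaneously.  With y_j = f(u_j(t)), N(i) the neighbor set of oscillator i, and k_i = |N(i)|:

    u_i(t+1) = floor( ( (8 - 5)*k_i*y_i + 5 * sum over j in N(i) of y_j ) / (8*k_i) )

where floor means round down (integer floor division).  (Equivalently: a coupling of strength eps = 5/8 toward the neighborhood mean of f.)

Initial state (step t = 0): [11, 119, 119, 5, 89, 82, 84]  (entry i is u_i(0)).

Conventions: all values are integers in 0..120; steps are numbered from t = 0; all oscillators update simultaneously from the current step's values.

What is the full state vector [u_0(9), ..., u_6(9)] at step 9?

Answer: [74, 74, 74, 74, 74, 74, 74]

Derivation:
t=0: [11, 119, 119, 5, 89, 82, 84]
t=1: [14, 29, 40, 31, 26, 46, 45]
t=2: [48, 54, 65, 48, 59, 71, 68]
t=3: [75, 76, 76, 75, 76, 75, 76]
t=4: [72, 72, 72, 72, 72, 72, 72]
t=5: [75, 75, 75, 75, 75, 75, 75]
t=6: [73, 73, 73, 73, 73, 73, 73]
t=7: [74, 74, 74, 74, 74, 74, 74]
t=8: [73, 73, 73, 73, 73, 73, 73]
t=9: [74, 74, 74, 74, 74, 74, 74]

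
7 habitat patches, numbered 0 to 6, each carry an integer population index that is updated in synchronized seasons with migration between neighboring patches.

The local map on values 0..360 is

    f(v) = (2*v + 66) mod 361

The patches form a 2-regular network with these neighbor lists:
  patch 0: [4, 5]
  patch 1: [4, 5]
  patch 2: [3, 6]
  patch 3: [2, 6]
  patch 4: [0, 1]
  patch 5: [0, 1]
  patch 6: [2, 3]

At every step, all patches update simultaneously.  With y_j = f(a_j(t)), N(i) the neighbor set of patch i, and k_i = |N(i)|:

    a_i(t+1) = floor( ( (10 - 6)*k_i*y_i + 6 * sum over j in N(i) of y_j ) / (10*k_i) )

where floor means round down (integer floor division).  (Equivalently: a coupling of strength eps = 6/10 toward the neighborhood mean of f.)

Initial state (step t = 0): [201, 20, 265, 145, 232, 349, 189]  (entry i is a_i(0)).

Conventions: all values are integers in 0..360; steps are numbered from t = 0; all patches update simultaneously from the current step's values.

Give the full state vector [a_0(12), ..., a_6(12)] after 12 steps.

Answer: [186, 186, 324, 324, 208, 137, 324]

Derivation:
t=0: [201, 20, 265, 145, 232, 349, 189]
t=1: [106, 105, 225, 237, 131, 80, 210]
t=2: [277, 276, 153, 155, 297, 256, 150]
t=3: [258, 257, 10, 10, 274, 241, 9]
t=4: [220, 219, 85, 85, 233, 206, 85]
t=5: [144, 143, 236, 236, 154, 133, 236]
t=6: [245, 244, 177, 177, 217, 344, 177]
t=7: [129, 128, 59, 59, 172, 129, 59]
t=8: [241, 240, 184, 184, 213, 323, 184]
t=9: [219, 218, 73, 73, 164, 252, 73]
t=10: [129, 129, 212, 212, 98, 168, 212]
t=11: [220, 220, 129, 129, 299, 210, 129]
t=12: [186, 186, 324, 324, 208, 137, 324]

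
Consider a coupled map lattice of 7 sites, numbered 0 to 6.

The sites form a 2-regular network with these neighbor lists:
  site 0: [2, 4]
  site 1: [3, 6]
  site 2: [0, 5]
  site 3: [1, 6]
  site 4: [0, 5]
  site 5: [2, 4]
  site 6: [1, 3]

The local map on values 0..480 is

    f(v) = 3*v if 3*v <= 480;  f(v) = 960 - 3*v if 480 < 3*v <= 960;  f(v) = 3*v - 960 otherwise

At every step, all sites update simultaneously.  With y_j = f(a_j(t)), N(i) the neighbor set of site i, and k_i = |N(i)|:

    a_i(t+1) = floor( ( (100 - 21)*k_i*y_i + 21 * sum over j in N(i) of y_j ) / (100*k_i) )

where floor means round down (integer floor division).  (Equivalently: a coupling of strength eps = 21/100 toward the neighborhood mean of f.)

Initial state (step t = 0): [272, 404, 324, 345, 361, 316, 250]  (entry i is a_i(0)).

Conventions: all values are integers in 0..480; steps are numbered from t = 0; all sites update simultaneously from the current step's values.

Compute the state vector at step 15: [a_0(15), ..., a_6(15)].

Answer: [419, 294, 215, 95, 298, 395, 399]

Derivation:
t=0: [272, 404, 324, 345, 361, 316, 250]
t=1: [127, 229, 25, 107, 113, 23, 200]
t=2: [344, 287, 106, 320, 315, 97, 346]
t=3: [91, 86, 289, 18, 49, 264, 72]
t=4: [240, 232, 119, 92, 162, 157, 203]
t=5: [276, 274, 356, 282, 449, 459, 333]
t=6: [156, 125, 142, 108, 363, 381, 57]
t=7: [427, 348, 404, 313, 170, 202, 208]
t=8: [327, 103, 269, 60, 426, 353, 276]
t=9: [66, 276, 133, 188, 263, 127, 155]
t=10: [216, 194, 376, 375, 195, 360, 422]
t=11: [303, 348, 178, 202, 341, 151, 298]
t=12: [91, 110, 389, 295, 102, 409, 98]
t=13: [269, 299, 220, 124, 298, 264, 274]
t=14: [159, 103, 270, 314, 85, 171, 154]
t=15: [419, 294, 215, 95, 298, 395, 399]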